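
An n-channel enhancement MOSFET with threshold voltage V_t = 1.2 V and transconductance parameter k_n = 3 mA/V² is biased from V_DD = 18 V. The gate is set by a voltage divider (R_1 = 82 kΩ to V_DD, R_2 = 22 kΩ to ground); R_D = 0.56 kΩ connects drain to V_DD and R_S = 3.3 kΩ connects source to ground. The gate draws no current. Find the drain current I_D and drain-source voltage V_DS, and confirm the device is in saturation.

V_G = V_DD·R_2/(R_1+R_2) = 18×22/104 = 3.81 V.
Assume saturation: I_D = (k_n/2)(V_GS − V_t)² with V_GS = V_G − I_D·R_S = 3.81 − 3.3·I_D.
Substituting gives 16.3·I_D² − 26.8·I_D + 10.2 = 0, with roots I_D = 0.599 or 1.04 mA.
The root I_D = 1.04 mA gives V_GS = 0.366 V ≤ V_t, so take I_D = 0.599 mA.
Then V_GS = 1.83 V and V_DS = V_DD − I_D(R_D+R_S) = 18 − 0.599×3.86 = 15.7 V.
Saturation requires V_DS ≥ V_GS − V_t = 0.632 V; 15.7 ≥ 0.632 ✓.

I_D ≈ 0.6 mA, V_DS ≈ 16 V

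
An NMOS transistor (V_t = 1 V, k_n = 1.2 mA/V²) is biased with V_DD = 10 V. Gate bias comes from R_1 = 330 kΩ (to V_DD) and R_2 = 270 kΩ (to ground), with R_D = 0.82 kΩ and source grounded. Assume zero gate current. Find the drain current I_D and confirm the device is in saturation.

I_D ≈ 7.4 mA

V_G = V_DD·R_2/(R_1+R_2) = 10×270/600 = 4.5 V. With the source grounded, V_GS = V_G = 4.5 V.
Assume saturation: I_D = (k_n/2)(V_GS − V_t)² = (1.2/2)×(4.5 − 1)² = 0.6×3.5² = 7.35 mA.
V_DS = V_DD − I_D·R_D = 10 − 7.35×0.82 = 3.97 V.
Saturation requires V_DS ≥ V_GS − V_t = 3.5 V; 3.97 ≥ 3.5 ✓.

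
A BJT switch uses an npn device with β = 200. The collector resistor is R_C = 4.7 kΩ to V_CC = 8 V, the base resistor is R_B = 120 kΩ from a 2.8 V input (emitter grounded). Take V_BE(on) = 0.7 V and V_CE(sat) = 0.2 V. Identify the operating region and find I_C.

saturation; I_C ≈ 1.7 mA

Assume active: I_B = (2.8 − 0.7)/120 = 0.0175 mA, giving I_C = β·I_B = 3.5 mA.
But then V_CE = 8 − 3.5×4.7 = -8.45 V < V_CE(sat) = 0.2 V — impossible in the active region.
So the transistor is saturated. With V_CE = 0.2 V, I_C = (V_CC − 0.2)/R_C = 7.8/4.7 = 1.66 mA.
Check: β·I_B = 3.5 mA > I_C = 1.66 mA, confirming saturation.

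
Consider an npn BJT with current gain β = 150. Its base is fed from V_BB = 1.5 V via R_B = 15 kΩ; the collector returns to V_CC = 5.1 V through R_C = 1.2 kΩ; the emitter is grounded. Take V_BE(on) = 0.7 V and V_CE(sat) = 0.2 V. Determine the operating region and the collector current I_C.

saturation; I_C ≈ 4.1 mA

Assume active: I_B = (1.5 − 0.7)/15 = 0.0533 mA, giving I_C = β·I_B = 8 mA.
But then V_CE = 5.1 − 8×1.2 = -4.5 V < V_CE(sat) = 0.2 V — impossible in the active region.
So the transistor is saturated. With V_CE = 0.2 V, I_C = (V_CC − 0.2)/R_C = 4.9/1.2 = 4.08 mA.
Check: β·I_B = 8 mA > I_C = 4.08 mA, confirming saturation.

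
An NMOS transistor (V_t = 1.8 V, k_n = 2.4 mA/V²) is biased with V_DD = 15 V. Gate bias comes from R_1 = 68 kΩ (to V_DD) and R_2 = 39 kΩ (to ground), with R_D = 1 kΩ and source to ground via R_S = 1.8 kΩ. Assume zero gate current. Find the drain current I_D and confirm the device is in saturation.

V_G = V_DD·R_2/(R_1+R_2) = 15×39/107 = 5.47 V.
Assume saturation: I_D = (k_n/2)(V_GS − V_t)² with V_GS = V_G − I_D·R_S = 5.47 − 1.8·I_D.
Substituting gives 3.89·I_D² − 16.8·I_D + 16.1 = 0, with roots I_D = 1.43 or 2.9 mA.
The root I_D = 2.9 mA gives V_GS = 0.245 V ≤ V_t, so take I_D = 1.43 mA.
Then V_GS = 2.89 V and V_DS = V_DD − I_D(R_D+R_S) = 15 − 1.43×2.8 = 11 V.
Saturation requires V_DS ≥ V_GS − V_t = 1.09 V; 11 ≥ 1.09 ✓.

I_D ≈ 1.4 mA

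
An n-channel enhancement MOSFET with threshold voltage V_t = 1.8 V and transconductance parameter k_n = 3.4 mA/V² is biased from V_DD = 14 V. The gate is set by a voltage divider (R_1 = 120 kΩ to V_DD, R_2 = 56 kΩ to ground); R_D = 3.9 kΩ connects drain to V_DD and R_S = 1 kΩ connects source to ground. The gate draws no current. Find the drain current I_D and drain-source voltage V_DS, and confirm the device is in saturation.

V_G = V_DD·R_2/(R_1+R_2) = 14×56/176 = 4.45 V.
Assume saturation: I_D = (k_n/2)(V_GS − V_t)² with V_GS = V_G − I_D·R_S = 4.45 − 1·I_D.
Substituting gives 1.7·I_D² − 10·I_D + 12 = 0, with roots I_D = 1.66 or 4.23 mA.
The root I_D = 4.23 mA gives V_GS = 0.222 V ≤ V_t, so take I_D = 1.66 mA.
Then V_GS = 2.79 V and V_DS = V_DD − I_D(R_D+R_S) = 14 − 1.66×4.9 = 5.84 V.
Saturation requires V_DS ≥ V_GS − V_t = 0.99 V; 5.84 ≥ 0.99 ✓.

I_D ≈ 1.7 mA, V_DS ≈ 5.8 V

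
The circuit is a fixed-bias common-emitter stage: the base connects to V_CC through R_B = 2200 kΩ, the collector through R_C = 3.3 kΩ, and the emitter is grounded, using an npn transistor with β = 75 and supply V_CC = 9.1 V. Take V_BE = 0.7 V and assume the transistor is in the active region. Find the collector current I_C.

Base loop: V_CC = I_B·R_B + V_BE, so I_B = (9.1 − 0.7)/2200 kΩ = 0.00382 mA.
In the active region I_C = β·I_B = 75 × 0.00382 = 0.286 mA.
Collector loop: V_CE = V_CC − I_C·R_C = 9.1 − 0.286×3.3 = 8.15 V.
Since V_CE = 8.15 V > V_CE(sat) ≈ 0.2 V, the transistor is in the active region as assumed.

I_C ≈ 0.29 mA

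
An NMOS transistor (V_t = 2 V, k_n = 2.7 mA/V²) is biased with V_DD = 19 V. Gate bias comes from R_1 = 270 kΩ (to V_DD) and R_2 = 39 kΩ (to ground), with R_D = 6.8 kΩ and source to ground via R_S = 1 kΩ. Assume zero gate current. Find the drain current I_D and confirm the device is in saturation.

I_D ≈ 0.11 mA

V_G = V_DD·R_2/(R_1+R_2) = 19×39/309 = 2.4 V.
Assume saturation: I_D = (k_n/2)(V_GS − V_t)² with V_GS = V_G − I_D·R_S = 2.4 − 1·I_D.
Substituting gives 1.35·I_D² − 2.07·I_D + 0.214 = 0, with roots I_D = 0.111 or 1.43 mA.
The root I_D = 1.43 mA gives V_GS = 0.972 V ≤ V_t, so take I_D = 0.111 mA.
Then V_GS = 2.29 V and V_DS = V_DD − I_D(R_D+R_S) = 19 − 0.111×7.8 = 18.1 V.
Saturation requires V_DS ≥ V_GS − V_t = 0.287 V; 18.1 ≥ 0.287 ✓.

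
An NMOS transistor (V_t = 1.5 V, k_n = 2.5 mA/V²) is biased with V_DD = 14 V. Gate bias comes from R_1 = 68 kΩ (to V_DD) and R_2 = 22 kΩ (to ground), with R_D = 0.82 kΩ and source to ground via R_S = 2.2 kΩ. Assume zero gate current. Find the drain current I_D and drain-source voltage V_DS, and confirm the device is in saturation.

V_G = V_DD·R_2/(R_1+R_2) = 14×22/90 = 3.42 V.
Assume saturation: I_D = (k_n/2)(V_GS − V_t)² with V_GS = V_G − I_D·R_S = 3.42 − 2.2·I_D.
Substituting gives 6.05·I_D² − 11.6·I_D + 4.62 = 0, with roots I_D = 0.567 or 1.35 mA.
The root I_D = 1.35 mA gives V_GS = 0.463 V ≤ V_t, so take I_D = 0.567 mA.
Then V_GS = 2.17 V and V_DS = V_DD − I_D(R_D+R_S) = 14 − 0.567×3.02 = 12.3 V.
Saturation requires V_DS ≥ V_GS − V_t = 0.674 V; 12.3 ≥ 0.674 ✓.

I_D ≈ 0.57 mA, V_DS ≈ 12 V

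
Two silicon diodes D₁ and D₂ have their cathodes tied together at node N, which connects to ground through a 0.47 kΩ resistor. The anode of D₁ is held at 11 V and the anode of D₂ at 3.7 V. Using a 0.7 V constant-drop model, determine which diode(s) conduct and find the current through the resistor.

Only D₁ conducts; I_R ≈ 22 mA

Assume both conduct. Then node N would need to be at both 11−0.7 = 10.3 V and 3.7−0.7 = 3 V, which is impossible.
Assume only D₁ conducts: V_N = 11 − 0.7 = 10.3 V, so I_R = 10.3/0.47 = 21.9 mA.
Check D₂: its anode-to-cathode voltage is 3.7 − 10.3 = -6.6 V < 0.7 V, so it is off. The assumption is consistent.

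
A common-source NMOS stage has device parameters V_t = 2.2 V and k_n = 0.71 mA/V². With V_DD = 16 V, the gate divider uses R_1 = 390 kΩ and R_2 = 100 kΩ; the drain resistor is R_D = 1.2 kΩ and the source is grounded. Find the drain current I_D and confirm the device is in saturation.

I_D ≈ 0.4 mA

V_G = V_DD·R_2/(R_1+R_2) = 16×100/490 = 3.27 V. With the source grounded, V_GS = V_G = 3.27 V.
Assume saturation: I_D = (k_n/2)(V_GS − V_t)² = (0.71/2)×(3.27 − 2.2)² = 0.355×1.07² = 0.403 mA.
V_DS = V_DD − I_D·R_D = 16 − 0.403×1.2 = 15.5 V.
Saturation requires V_DS ≥ V_GS − V_t = 1.07 V; 15.5 ≥ 1.07 ✓.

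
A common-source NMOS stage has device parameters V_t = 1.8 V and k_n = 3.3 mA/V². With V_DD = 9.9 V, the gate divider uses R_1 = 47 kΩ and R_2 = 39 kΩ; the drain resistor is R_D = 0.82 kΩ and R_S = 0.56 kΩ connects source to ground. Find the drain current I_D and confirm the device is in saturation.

V_G = V_DD·R_2/(R_1+R_2) = 9.9×39/86 = 4.49 V.
Assume saturation: I_D = (k_n/2)(V_GS − V_t)² with V_GS = V_G − I_D·R_S = 4.49 − 0.56·I_D.
Substituting gives 0.517·I_D² − 5.97·I_D + 11.9 = 0, with roots I_D = 2.57 or 8.97 mA.
The root I_D = 8.97 mA gives V_GS = -0.531 V ≤ V_t, so take I_D = 2.57 mA.
Then V_GS = 3.05 V and V_DS = V_DD − I_D(R_D+R_S) = 9.9 − 2.57×1.38 = 6.35 V.
Saturation requires V_DS ≥ V_GS − V_t = 1.25 V; 6.35 ≥ 1.25 ✓.

I_D ≈ 2.6 mA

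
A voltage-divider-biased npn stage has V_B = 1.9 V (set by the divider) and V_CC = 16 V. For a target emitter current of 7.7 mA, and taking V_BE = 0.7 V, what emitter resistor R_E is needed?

R_E ≈ 0.16 kΩ

V_E = V_B − V_BE = 1.9 − 0.7 = 1.2 V.
R_E = V_E / I_E = 1.2 / 7.7 = 0.156 kΩ.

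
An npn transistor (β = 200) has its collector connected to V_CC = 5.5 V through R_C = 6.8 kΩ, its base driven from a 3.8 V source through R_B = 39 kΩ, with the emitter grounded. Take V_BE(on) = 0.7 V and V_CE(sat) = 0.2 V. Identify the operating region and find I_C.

Assume active: I_B = (3.8 − 0.7)/39 = 0.0795 mA, giving I_C = β·I_B = 15.9 mA.
But then V_CE = 5.5 − 15.9×6.8 = -103 V < V_CE(sat) = 0.2 V — impossible in the active region.
So the transistor is saturated. With V_CE = 0.2 V, I_C = (V_CC − 0.2)/R_C = 5.3/6.8 = 0.779 mA.
Check: β·I_B = 15.9 mA > I_C = 0.779 mA, confirming saturation.

saturation; I_C ≈ 0.78 mA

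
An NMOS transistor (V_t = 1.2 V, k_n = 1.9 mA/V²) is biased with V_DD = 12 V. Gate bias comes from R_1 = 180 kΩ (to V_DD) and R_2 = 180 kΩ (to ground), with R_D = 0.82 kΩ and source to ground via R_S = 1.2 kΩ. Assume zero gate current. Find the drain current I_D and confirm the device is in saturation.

V_G = V_DD·R_2/(R_1+R_2) = 12×180/360 = 6 V.
Assume saturation: I_D = (k_n/2)(V_GS − V_t)² with V_GS = V_G − I_D·R_S = 6 − 1.2·I_D.
Substituting gives 1.37·I_D² − 11.9·I_D + 21.9 = 0, with roots I_D = 2.62 or 6.11 mA.
The root I_D = 6.11 mA gives V_GS = -1.34 V ≤ V_t, so take I_D = 2.62 mA.
Then V_GS = 2.86 V and V_DS = V_DD − I_D(R_D+R_S) = 12 − 2.62×2.02 = 6.71 V.
Saturation requires V_DS ≥ V_GS − V_t = 1.66 V; 6.71 ≥ 1.66 ✓.

I_D ≈ 2.6 mA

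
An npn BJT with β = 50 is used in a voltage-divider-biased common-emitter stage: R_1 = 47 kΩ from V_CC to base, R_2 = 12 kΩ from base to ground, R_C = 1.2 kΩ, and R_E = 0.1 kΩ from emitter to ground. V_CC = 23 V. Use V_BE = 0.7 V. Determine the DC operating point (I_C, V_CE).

Thevenize the base divider: V_Th = V_CC·R_2/(R_1+R_2) = 23×12/59 = 4.68 V, R_Th = R_1‖R_2 = 9.56 kΩ.
Base-emitter loop: V_Th = I_B·R_Th + V_BE + (β+1)I_B·R_E, so I_B = (4.68 − 0.7) / (9.56 + 51×0.1) = 0.271 mA.
I_C = β·I_B = 50×0.271 = 13.6 mA, and I_E = (β+1)I_B = 13.8 mA.
V_CE = V_CC − I_C·R_C − I_E·R_E = 23 − 13.6×1.2 − 13.8×0.1 = 5.33 V.
V_CE = 5.33 V > 0.2 V confirms active-region operation.

I_C ≈ 14 mA, V_CE ≈ 5.3 V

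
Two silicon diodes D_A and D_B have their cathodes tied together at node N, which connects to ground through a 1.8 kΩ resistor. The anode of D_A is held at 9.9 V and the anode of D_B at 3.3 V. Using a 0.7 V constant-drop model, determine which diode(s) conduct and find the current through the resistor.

Only D_A conducts; I_R ≈ 5.1 mA

Assume both conduct. Then node N would need to be at both 9.9−0.7 = 9.2 V and 3.3−0.7 = 2.6 V, which is impossible.
Assume only D_A conducts: V_N = 9.9 − 0.7 = 9.2 V, so I_R = 9.2/1.8 = 5.11 mA.
Check D_B: its anode-to-cathode voltage is 3.3 − 9.2 = -5.9 V < 0.7 V, so it is off. The assumption is consistent.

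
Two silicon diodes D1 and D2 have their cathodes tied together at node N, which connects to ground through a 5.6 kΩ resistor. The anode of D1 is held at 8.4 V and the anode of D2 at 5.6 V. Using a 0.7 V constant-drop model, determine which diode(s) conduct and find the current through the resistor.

Only D1 conducts; I_R ≈ 1.4 mA

Assume both conduct. Then node N would need to be at both 8.4−0.7 = 7.7 V and 5.6−0.7 = 4.9 V, which is impossible.
Assume only D1 conducts: V_N = 8.4 − 0.7 = 7.7 V, so I_R = 7.7/5.6 = 1.38 mA.
Check D2: its anode-to-cathode voltage is 5.6 − 7.7 = -2.1 V < 0.7 V, so it is off. The assumption is consistent.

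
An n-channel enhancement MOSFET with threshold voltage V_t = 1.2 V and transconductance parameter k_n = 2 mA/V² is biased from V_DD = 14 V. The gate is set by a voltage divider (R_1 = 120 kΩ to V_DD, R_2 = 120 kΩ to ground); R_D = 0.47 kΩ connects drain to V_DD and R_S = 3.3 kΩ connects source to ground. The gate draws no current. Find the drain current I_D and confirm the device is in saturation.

V_G = V_DD·R_2/(R_1+R_2) = 14×120/240 = 7 V.
Assume saturation: I_D = (k_n/2)(V_GS − V_t)² with V_GS = V_G − I_D·R_S = 7 − 3.3·I_D.
Substituting gives 10.9·I_D² − 39.3·I_D + 33.6 = 0, with roots I_D = 1.4 or 2.21 mA.
The root I_D = 2.21 mA gives V_GS = -0.286 V ≤ V_t, so take I_D = 1.4 mA.
Then V_GS = 2.38 V and V_DS = V_DD − I_D(R_D+R_S) = 14 − 1.4×3.77 = 8.73 V.
Saturation requires V_DS ≥ V_GS − V_t = 1.18 V; 8.73 ≥ 1.18 ✓.

I_D ≈ 1.4 mA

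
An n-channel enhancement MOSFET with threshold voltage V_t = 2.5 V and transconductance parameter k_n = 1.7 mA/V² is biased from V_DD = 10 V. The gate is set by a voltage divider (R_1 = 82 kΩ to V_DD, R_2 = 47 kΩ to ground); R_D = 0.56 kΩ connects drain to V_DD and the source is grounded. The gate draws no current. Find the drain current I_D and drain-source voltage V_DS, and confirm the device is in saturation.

V_G = V_DD·R_2/(R_1+R_2) = 10×47/129 = 3.64 V. With the source grounded, V_GS = V_G = 3.64 V.
Assume saturation: I_D = (k_n/2)(V_GS − V_t)² = (1.7/2)×(3.64 − 2.5)² = 0.85×1.14² = 1.11 mA.
V_DS = V_DD − I_D·R_D = 10 − 1.11×0.56 = 9.38 V.
Saturation requires V_DS ≥ V_GS − V_t = 1.14 V; 9.38 ≥ 1.14 ✓.

I_D ≈ 1.1 mA, V_DS ≈ 9.4 V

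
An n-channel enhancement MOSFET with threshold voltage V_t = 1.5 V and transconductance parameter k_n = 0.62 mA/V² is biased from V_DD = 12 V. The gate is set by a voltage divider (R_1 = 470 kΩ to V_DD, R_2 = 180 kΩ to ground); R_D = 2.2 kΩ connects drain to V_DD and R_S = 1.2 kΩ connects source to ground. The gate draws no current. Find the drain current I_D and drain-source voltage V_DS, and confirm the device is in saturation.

I_D ≈ 0.48 mA, V_DS ≈ 10 V

V_G = V_DD·R_2/(R_1+R_2) = 12×180/650 = 3.32 V.
Assume saturation: I_D = (k_n/2)(V_GS − V_t)² with V_GS = V_G − I_D·R_S = 3.32 − 1.2·I_D.
Substituting gives 0.446·I_D² − 2.36·I_D + 1.03 = 0, with roots I_D = 0.481 or 4.8 mA.
The root I_D = 4.8 mA gives V_GS = -2.43 V ≤ V_t, so take I_D = 0.481 mA.
Then V_GS = 2.75 V and V_DS = V_DD − I_D(R_D+R_S) = 12 − 0.481×3.4 = 10.4 V.
Saturation requires V_DS ≥ V_GS − V_t = 1.25 V; 10.4 ≥ 1.25 ✓.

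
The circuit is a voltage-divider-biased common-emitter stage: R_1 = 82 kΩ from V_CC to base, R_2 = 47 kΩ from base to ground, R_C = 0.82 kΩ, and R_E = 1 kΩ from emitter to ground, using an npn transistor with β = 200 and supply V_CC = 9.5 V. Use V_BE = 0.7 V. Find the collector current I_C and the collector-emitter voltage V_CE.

I_C ≈ 2.4 mA, V_CE ≈ 5.1 V

Thevenize the base divider: V_Th = V_CC·R_2/(R_1+R_2) = 9.5×47/129 = 3.46 V, R_Th = R_1‖R_2 = 29.9 kΩ.
Base-emitter loop: V_Th = I_B·R_Th + V_BE + (β+1)I_B·R_E, so I_B = (3.46 − 0.7) / (29.9 + 201×1) = 0.012 mA.
I_C = β·I_B = 200×0.012 = 2.39 mA, and I_E = (β+1)I_B = 2.4 mA.
V_CE = V_CC − I_C·R_C − I_E·R_E = 9.5 − 2.39×0.82 − 2.4×1 = 5.13 V.
V_CE = 5.13 V > 0.2 V confirms active-region operation.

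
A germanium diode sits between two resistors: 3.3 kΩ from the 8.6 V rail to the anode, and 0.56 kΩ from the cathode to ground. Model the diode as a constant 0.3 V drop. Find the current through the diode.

I ≈ 2.2 mA

The two resistors are in series with the diode, so KVL gives 8.6 = I·3.3 + 0.3 + I·0.56.
I = (8.6 − 0.3) / (3.3 + 0.56) kΩ = 8.3 / 3.86 = 2.15 mA.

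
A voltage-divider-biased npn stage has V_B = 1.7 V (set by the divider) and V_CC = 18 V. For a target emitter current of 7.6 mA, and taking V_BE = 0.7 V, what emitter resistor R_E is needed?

R_E ≈ 0.13 kΩ

V_E = V_B − V_BE = 1.7 − 0.7 = 1 V.
R_E = V_E / I_E = 1 / 7.6 = 0.132 kΩ.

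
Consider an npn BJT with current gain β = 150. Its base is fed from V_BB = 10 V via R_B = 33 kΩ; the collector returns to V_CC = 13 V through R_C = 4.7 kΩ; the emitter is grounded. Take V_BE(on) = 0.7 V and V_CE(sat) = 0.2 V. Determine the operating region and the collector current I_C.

saturation; I_C ≈ 2.7 mA

Assume active: I_B = (10 − 0.7)/33 = 0.282 mA, giving I_C = β·I_B = 42.3 mA.
But then V_CE = 13 − 42.3×4.7 = -186 V < V_CE(sat) = 0.2 V — impossible in the active region.
So the transistor is saturated. With V_CE = 0.2 V, I_C = (V_CC − 0.2)/R_C = 12.8/4.7 = 2.72 mA.
Check: β·I_B = 42.3 mA > I_C = 2.72 mA, confirming saturation.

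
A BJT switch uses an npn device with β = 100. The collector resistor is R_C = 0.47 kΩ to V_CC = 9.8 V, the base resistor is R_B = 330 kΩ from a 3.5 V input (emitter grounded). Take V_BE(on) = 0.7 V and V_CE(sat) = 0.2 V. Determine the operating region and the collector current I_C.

Assume active. Base-emitter loop: I_B = (V_BB − V_BE)/R_B = (3.5 − 0.7)/330 = 0.00848 mA.
I_C = β·I_B = 100×0.00848 = 0.848 mA.
V_CE = V_CC − I_C·R_C = 9.8 − 0.848×0.47 = 9.4 V > V_CE(sat), so the active-region assumption holds.

active; I_C ≈ 0.85 mA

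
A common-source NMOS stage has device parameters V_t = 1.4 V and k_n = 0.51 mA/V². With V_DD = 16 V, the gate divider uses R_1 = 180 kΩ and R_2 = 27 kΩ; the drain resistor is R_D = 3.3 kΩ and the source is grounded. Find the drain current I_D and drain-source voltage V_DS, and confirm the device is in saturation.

V_G = V_DD·R_2/(R_1+R_2) = 16×27/207 = 2.09 V. With the source grounded, V_GS = V_G = 2.09 V.
Assume saturation: I_D = (k_n/2)(V_GS − V_t)² = (0.51/2)×(2.09 − 1.4)² = 0.255×0.687² = 0.12 mA.
V_DS = V_DD − I_D·R_D = 16 − 0.12×3.3 = 15.6 V.
Saturation requires V_DS ≥ V_GS − V_t = 0.687 V; 15.6 ≥ 0.687 ✓.

I_D ≈ 0.12 mA, V_DS ≈ 16 V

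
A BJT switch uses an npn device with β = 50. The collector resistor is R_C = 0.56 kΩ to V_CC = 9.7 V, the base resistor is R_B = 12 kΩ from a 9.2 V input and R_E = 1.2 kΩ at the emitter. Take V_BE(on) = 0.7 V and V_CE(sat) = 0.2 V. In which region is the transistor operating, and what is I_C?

saturation; I_C ≈ 5.3 mA

Assume active: I_B = (9.2 − 0.7)/(12 + 51×1.2) = 0.116 mA, I_C = β·I_B = 5.81 mA.
Then V_CE = 9.7 − 5.81×0.56 − 5.92×1.2 = -0.658 V < 0.2 V — the active assumption fails.
Re-solve with V_CE = 0.2 V. KCL at the emitter: V_E/R_E = (V_BB−0.7−V_E)/R_B + (V_CC−0.2−V_E)/R_C, giving V_E = 6.54 V.
I_C = (V_CC − 0.2 − V_E)/R_C = (9.5 − 6.54)/0.56 = 5.29 mA.
Check: I_B = (8.5 − 6.54)/12 = 0.163 mA, and β·I_B = 8.17 mA > I_C, confirming saturation.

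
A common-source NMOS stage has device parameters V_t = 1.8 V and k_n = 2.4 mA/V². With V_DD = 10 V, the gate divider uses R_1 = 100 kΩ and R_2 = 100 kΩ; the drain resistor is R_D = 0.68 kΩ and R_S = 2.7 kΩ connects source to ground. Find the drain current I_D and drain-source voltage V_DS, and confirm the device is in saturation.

V_G = V_DD·R_2/(R_1+R_2) = 10×100/200 = 5 V.
Assume saturation: I_D = (k_n/2)(V_GS − V_t)² with V_GS = V_G − I_D·R_S = 5 − 2.7·I_D.
Substituting gives 8.75·I_D² − 21.7·I_D + 12.3 = 0, with roots I_D = 0.87 or 1.61 mA.
The root I_D = 1.61 mA gives V_GS = 0.64 V ≤ V_t, so take I_D = 0.87 mA.
Then V_GS = 2.65 V and V_DS = V_DD − I_D(R_D+R_S) = 10 − 0.87×3.38 = 7.06 V.
Saturation requires V_DS ≥ V_GS − V_t = 0.851 V; 7.06 ≥ 0.851 ✓.

I_D ≈ 0.87 mA, V_DS ≈ 7.1 V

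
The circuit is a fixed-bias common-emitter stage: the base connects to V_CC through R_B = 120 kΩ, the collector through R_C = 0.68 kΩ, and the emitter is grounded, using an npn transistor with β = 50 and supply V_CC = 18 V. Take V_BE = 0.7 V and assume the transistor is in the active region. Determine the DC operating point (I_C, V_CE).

I_C ≈ 7.2 mA, V_CE ≈ 13 V

Base loop: V_CC = I_B·R_B + V_BE, so I_B = (18 − 0.7)/120 kΩ = 0.144 mA.
In the active region I_C = β·I_B = 50 × 0.144 = 7.21 mA.
Collector loop: V_CE = V_CC − I_C·R_C = 18 − 7.21×0.68 = 13.1 V.
Since V_CE = 13.1 V > V_CE(sat) ≈ 0.2 V, the transistor is in the active region as assumed.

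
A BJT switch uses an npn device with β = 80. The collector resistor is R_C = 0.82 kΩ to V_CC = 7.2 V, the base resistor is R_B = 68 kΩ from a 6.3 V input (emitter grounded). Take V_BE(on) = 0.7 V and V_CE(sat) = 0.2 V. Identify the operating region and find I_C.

active; I_C ≈ 6.6 mA

Assume active. Base-emitter loop: I_B = (V_BB − V_BE)/R_B = (6.3 − 0.7)/68 = 0.0824 mA.
I_C = β·I_B = 80×0.0824 = 6.59 mA.
V_CE = V_CC − I_C·R_C = 7.2 − 6.59×0.82 = 1.8 V > V_CE(sat), so the active-region assumption holds.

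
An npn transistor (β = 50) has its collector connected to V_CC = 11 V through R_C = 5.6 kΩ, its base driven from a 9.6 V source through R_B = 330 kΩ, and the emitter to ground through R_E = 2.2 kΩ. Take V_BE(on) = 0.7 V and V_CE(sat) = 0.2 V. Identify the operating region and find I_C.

active; I_C ≈ 1 mA

Assume active. Base-emitter loop: I_B = (V_BB − V_BE)/(R_B + (β+1)R_E) = (9.6 − 0.7)/(330 + 51×2.2) = 0.0201 mA.
I_C = β·I_B = 50×0.0201 = 1.01 mA.
V_CE = V_CC − I_C·R_C − I_E·R_E = 11 − 1.01×5.6 − 1.03×2.2 = 3.11 V > V_CE(sat), so the active-region assumption holds.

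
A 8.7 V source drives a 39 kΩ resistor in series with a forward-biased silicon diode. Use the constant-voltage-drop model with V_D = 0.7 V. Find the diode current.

I ≈ 0.21 mA

KVL around the loop: 8.7 = V_D + I·R = 0.7 + I × 39 kΩ.
So I = (8.7 − 0.7) / 39 kΩ = 8 / 39 = 0.205 mA.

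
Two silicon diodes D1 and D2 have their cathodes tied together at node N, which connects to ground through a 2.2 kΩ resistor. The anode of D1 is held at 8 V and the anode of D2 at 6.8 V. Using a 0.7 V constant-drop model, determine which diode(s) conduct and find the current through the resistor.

Only D1 conducts; I_R ≈ 3.3 mA

Assume both conduct. Then node N would need to be at both 8−0.7 = 7.3 V and 6.8−0.7 = 6.1 V, which is impossible.
Assume only D1 conducts: V_N = 8 − 0.7 = 7.3 V, so I_R = 7.3/2.2 = 3.32 mA.
Check D2: its anode-to-cathode voltage is 6.8 − 7.3 = -0.5 V < 0.7 V, so it is off. The assumption is consistent.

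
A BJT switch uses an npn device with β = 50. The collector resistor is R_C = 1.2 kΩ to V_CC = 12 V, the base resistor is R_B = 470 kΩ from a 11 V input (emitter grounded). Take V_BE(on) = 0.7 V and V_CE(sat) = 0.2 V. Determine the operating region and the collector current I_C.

active; I_C ≈ 1.1 mA

Assume active. Base-emitter loop: I_B = (V_BB − V_BE)/R_B = (11 − 0.7)/470 = 0.0219 mA.
I_C = β·I_B = 50×0.0219 = 1.1 mA.
V_CE = V_CC − I_C·R_C = 12 − 1.1×1.2 = 10.7 V > V_CE(sat), so the active-region assumption holds.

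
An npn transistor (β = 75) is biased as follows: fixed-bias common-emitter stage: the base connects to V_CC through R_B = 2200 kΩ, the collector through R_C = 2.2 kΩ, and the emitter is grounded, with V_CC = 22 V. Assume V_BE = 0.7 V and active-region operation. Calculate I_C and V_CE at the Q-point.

Base loop: V_CC = I_B·R_B + V_BE, so I_B = (22 − 0.7)/2200 kΩ = 0.00968 mA.
In the active region I_C = β·I_B = 75 × 0.00968 = 0.726 mA.
Collector loop: V_CE = V_CC − I_C·R_C = 22 − 0.726×2.2 = 20.4 V.
Since V_CE = 20.4 V > V_CE(sat) ≈ 0.2 V, the transistor is in the active region as assumed.

I_C ≈ 0.73 mA, V_CE ≈ 20 V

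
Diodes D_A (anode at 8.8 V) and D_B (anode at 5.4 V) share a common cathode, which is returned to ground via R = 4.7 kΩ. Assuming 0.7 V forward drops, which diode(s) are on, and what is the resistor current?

Only D_A conducts; I_R ≈ 1.7 mA

Assume both conduct. Then node N would need to be at both 8.8−0.7 = 8.1 V and 5.4−0.7 = 4.7 V, which is impossible.
Assume only D_A conducts: V_N = 8.8 − 0.7 = 8.1 V, so I_R = 8.1/4.7 = 1.72 mA.
Check D_B: its anode-to-cathode voltage is 5.4 − 8.1 = -2.7 V < 0.7 V, so it is off. The assumption is consistent.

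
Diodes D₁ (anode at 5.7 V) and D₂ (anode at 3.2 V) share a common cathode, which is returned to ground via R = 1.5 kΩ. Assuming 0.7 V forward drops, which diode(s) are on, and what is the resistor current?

Assume both conduct. Then node N would need to be at both 5.7−0.7 = 5 V and 3.2−0.7 = 2.5 V, which is impossible.
Assume only D₁ conducts: V_N = 5.7 − 0.7 = 5 V, so I_R = 5/1.5 = 3.33 mA.
Check D₂: its anode-to-cathode voltage is 3.2 − 5 = -1.8 V < 0.7 V, so it is off. The assumption is consistent.

Only D₁ conducts; I_R ≈ 3.3 mA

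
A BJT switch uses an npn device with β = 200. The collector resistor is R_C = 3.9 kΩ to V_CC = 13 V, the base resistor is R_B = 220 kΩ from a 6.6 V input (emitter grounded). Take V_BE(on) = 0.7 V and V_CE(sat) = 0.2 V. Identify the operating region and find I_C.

Assume active: I_B = (6.6 − 0.7)/220 = 0.0268 mA, giving I_C = β·I_B = 5.36 mA.
But then V_CE = 13 − 5.36×3.9 = -7.92 V < V_CE(sat) = 0.2 V — impossible in the active region.
So the transistor is saturated. With V_CE = 0.2 V, I_C = (V_CC − 0.2)/R_C = 12.8/3.9 = 3.28 mA.
Check: β·I_B = 5.36 mA > I_C = 3.28 mA, confirming saturation.

saturation; I_C ≈ 3.3 mA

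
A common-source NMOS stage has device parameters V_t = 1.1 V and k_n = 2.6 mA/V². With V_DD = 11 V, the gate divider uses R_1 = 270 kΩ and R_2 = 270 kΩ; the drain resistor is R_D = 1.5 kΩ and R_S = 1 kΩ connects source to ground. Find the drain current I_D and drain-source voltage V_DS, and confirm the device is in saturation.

V_G = V_DD·R_2/(R_1+R_2) = 11×270/540 = 5.5 V.
Assume saturation: I_D = (k_n/2)(V_GS − V_t)² with V_GS = V_G − I_D·R_S = 5.5 − 1·I_D.
Substituting gives 1.3·I_D² − 12.4·I_D + 25.2 = 0, with roots I_D = 2.91 or 6.66 mA.
The root I_D = 6.66 mA gives V_GS = -1.16 V ≤ V_t, so take I_D = 2.91 mA.
Then V_GS = 2.59 V and V_DS = V_DD − I_D(R_D+R_S) = 11 − 2.91×2.5 = 3.74 V.
Saturation requires V_DS ≥ V_GS − V_t = 1.49 V; 3.74 ≥ 1.49 ✓.

I_D ≈ 2.9 mA, V_DS ≈ 3.7 V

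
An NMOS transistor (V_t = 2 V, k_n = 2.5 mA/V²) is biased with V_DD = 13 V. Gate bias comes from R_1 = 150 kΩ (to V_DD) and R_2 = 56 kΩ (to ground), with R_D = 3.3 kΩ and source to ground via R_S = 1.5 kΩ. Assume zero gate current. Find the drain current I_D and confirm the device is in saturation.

I_D ≈ 0.57 mA

V_G = V_DD·R_2/(R_1+R_2) = 13×56/206 = 3.53 V.
Assume saturation: I_D = (k_n/2)(V_GS − V_t)² with V_GS = V_G − I_D·R_S = 3.53 − 1.5·I_D.
Substituting gives 2.81·I_D² − 6.75·I_D + 2.94 = 0, with roots I_D = 0.572 or 1.83 mA.
The root I_D = 1.83 mA gives V_GS = 0.79 V ≤ V_t, so take I_D = 0.572 mA.
Then V_GS = 2.68 V and V_DS = V_DD − I_D(R_D+R_S) = 13 − 0.572×4.8 = 10.3 V.
Saturation requires V_DS ≥ V_GS − V_t = 0.676 V; 10.3 ≥ 0.676 ✓.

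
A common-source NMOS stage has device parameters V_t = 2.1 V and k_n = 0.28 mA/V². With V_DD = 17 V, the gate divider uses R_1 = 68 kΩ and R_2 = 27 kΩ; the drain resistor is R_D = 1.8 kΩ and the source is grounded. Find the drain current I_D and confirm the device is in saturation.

I_D ≈ 1 mA

V_G = V_DD·R_2/(R_1+R_2) = 17×27/95 = 4.83 V. With the source grounded, V_GS = V_G = 4.83 V.
Assume saturation: I_D = (k_n/2)(V_GS − V_t)² = (0.28/2)×(4.83 − 2.1)² = 0.14×2.73² = 1.04 mA.
V_DS = V_DD − I_D·R_D = 17 − 1.04×1.8 = 15.1 V.
Saturation requires V_DS ≥ V_GS − V_t = 2.73 V; 15.1 ≥ 2.73 ✓.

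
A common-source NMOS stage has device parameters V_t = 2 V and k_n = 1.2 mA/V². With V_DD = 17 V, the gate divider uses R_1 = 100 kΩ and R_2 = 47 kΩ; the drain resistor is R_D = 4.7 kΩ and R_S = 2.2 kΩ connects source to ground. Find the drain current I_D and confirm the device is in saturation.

V_G = V_DD·R_2/(R_1+R_2) = 17×47/147 = 5.44 V.
Assume saturation: I_D = (k_n/2)(V_GS − V_t)² with V_GS = V_G − I_D·R_S = 5.44 − 2.2·I_D.
Substituting gives 2.9·I_D² − 10.1·I_D + 7.08 = 0, with roots I_D = 0.98 or 2.49 mA.
The root I_D = 2.49 mA gives V_GS = -0.0359 V ≤ V_t, so take I_D = 0.98 mA.
Then V_GS = 3.28 V and V_DS = V_DD − I_D(R_D+R_S) = 17 − 0.98×6.9 = 10.2 V.
Saturation requires V_DS ≥ V_GS − V_t = 1.28 V; 10.2 ≥ 1.28 ✓.

I_D ≈ 0.98 mA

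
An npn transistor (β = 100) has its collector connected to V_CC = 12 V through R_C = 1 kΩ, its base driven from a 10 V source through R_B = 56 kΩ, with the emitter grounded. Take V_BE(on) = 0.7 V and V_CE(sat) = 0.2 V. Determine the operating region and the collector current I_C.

saturation; I_C ≈ 12 mA

Assume active: I_B = (10 − 0.7)/56 = 0.166 mA, giving I_C = β·I_B = 16.6 mA.
But then V_CE = 12 − 16.6×1 = -4.61 V < V_CE(sat) = 0.2 V — impossible in the active region.
So the transistor is saturated. With V_CE = 0.2 V, I_C = (V_CC − 0.2)/R_C = 11.8/1 = 11.8 mA.
Check: β·I_B = 16.6 mA > I_C = 11.8 mA, confirming saturation.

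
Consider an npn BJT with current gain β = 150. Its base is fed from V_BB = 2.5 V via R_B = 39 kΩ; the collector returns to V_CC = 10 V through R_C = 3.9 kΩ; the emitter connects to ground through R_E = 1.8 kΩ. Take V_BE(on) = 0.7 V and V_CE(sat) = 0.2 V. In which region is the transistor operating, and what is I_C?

Assume active. Base-emitter loop: I_B = (V_BB − V_BE)/(R_B + (β+1)R_E) = (2.5 − 0.7)/(39 + 151×1.8) = 0.00579 mA.
I_C = β·I_B = 150×0.00579 = 0.869 mA.
V_CE = V_CC − I_C·R_C − I_E·R_E = 10 − 0.869×3.9 − 0.875×1.8 = 5.04 V > V_CE(sat), so the active-region assumption holds.

active; I_C ≈ 0.87 mA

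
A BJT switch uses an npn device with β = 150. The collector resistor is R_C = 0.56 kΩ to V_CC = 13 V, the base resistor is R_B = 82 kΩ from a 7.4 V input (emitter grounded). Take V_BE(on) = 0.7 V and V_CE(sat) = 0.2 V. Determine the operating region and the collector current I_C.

active; I_C ≈ 12 mA

Assume active. Base-emitter loop: I_B = (V_BB − V_BE)/R_B = (7.4 − 0.7)/82 = 0.0817 mA.
I_C = β·I_B = 150×0.0817 = 12.3 mA.
V_CE = V_CC − I_C·R_C = 13 − 12.3×0.56 = 6.14 V > V_CE(sat), so the active-region assumption holds.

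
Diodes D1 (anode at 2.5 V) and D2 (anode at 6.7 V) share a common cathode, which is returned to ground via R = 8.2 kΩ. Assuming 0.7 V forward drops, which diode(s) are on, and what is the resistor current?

Assume both conduct. Then node N would need to be at both 2.5−0.7 = 1.8 V and 6.7−0.7 = 6 V, which is impossible.
Assume only D2 conducts: V_N = 6.7 − 0.7 = 6 V, so I_R = 6/8.2 = 0.732 mA.
Check D1: its anode-to-cathode voltage is 2.5 − 6 = -3.5 V < 0.7 V, so it is off. The assumption is consistent.

Only D2 conducts; I_R ≈ 0.73 mA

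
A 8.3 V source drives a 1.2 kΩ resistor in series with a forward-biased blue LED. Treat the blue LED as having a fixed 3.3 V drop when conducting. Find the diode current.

KVL around the loop: 8.3 = V_D + I·R = 3.3 + I × 1.2 kΩ.
So I = (8.3 − 3.3) / 1.2 kΩ = 5 / 1.2 = 4.17 mA.

I ≈ 4.2 mA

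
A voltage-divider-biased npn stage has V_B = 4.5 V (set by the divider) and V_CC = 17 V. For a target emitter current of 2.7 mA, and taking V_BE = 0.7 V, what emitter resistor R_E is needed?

R_E ≈ 1.4 kΩ

V_E = V_B − V_BE = 4.5 − 0.7 = 3.8 V.
R_E = V_E / I_E = 3.8 / 2.7 = 1.41 kΩ.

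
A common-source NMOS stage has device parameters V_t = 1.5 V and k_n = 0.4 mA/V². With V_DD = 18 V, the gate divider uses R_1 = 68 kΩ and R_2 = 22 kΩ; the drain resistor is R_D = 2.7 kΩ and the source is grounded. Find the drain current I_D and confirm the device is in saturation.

I_D ≈ 1.7 mA

V_G = V_DD·R_2/(R_1+R_2) = 18×22/90 = 4.4 V. With the source grounded, V_GS = V_G = 4.4 V.
Assume saturation: I_D = (k_n/2)(V_GS − V_t)² = (0.4/2)×(4.4 − 1.5)² = 0.2×2.9² = 1.68 mA.
V_DS = V_DD − I_D·R_D = 18 − 1.68×2.7 = 13.5 V.
Saturation requires V_DS ≥ V_GS − V_t = 2.9 V; 13.5 ≥ 2.9 ✓.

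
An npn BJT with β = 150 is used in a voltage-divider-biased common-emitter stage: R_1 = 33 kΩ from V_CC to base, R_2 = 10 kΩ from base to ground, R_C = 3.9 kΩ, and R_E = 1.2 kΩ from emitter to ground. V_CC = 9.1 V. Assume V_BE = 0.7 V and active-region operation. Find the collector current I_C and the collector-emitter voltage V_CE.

I_C ≈ 1.1 mA, V_CE ≈ 3.4 V

Thevenize the base divider: V_Th = V_CC·R_2/(R_1+R_2) = 9.1×10/43 = 2.12 V, R_Th = R_1‖R_2 = 7.67 kΩ.
Base-emitter loop: V_Th = I_B·R_Th + V_BE + (β+1)I_B·R_E, so I_B = (2.12 − 0.7) / (7.67 + 151×1.2) = 0.0075 mA.
I_C = β·I_B = 150×0.0075 = 1.12 mA, and I_E = (β+1)I_B = 1.13 mA.
V_CE = V_CC − I_C·R_C − I_E·R_E = 9.1 − 1.12×3.9 − 1.13×1.2 = 3.35 V.
V_CE = 3.35 V > 0.2 V confirms active-region operation.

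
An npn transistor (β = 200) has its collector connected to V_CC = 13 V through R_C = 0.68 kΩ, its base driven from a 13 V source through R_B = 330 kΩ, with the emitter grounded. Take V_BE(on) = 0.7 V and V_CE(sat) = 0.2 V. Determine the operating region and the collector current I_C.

active; I_C ≈ 7.5 mA

Assume active. Base-emitter loop: I_B = (V_BB − V_BE)/R_B = (13 − 0.7)/330 = 0.0373 mA.
I_C = β·I_B = 200×0.0373 = 7.45 mA.
V_CE = V_CC − I_C·R_C = 13 − 7.45×0.68 = 7.93 V > V_CE(sat), so the active-region assumption holds.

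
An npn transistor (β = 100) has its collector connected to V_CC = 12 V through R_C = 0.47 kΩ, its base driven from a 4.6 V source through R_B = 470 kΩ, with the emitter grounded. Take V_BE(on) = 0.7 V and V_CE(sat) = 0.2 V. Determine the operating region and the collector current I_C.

active; I_C ≈ 0.83 mA

Assume active. Base-emitter loop: I_B = (V_BB − V_BE)/R_B = (4.6 − 0.7)/470 = 0.0083 mA.
I_C = β·I_B = 100×0.0083 = 0.83 mA.
V_CE = V_CC − I_C·R_C = 12 − 0.83×0.47 = 11.6 V > V_CE(sat), so the active-region assumption holds.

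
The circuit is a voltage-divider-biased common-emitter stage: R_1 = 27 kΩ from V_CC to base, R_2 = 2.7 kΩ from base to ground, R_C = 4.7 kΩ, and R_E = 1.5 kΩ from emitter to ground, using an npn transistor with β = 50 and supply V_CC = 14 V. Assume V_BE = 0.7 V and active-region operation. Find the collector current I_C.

Thevenize the base divider: V_Th = V_CC·R_2/(R_1+R_2) = 14×2.7/29.7 = 1.27 V, R_Th = R_1‖R_2 = 2.45 kΩ.
Base-emitter loop: V_Th = I_B·R_Th + V_BE + (β+1)I_B·R_E, so I_B = (1.27 − 0.7) / (2.45 + 51×1.5) = 0.00725 mA.
I_C = β·I_B = 50×0.00725 = 0.363 mA, and I_E = (β+1)I_B = 0.37 mA.
V_CE = V_CC − I_C·R_C − I_E·R_E = 14 − 0.363×4.7 − 0.37×1.5 = 11.7 V.
V_CE = 11.7 V > 0.2 V confirms active-region operation.

I_C ≈ 0.36 mA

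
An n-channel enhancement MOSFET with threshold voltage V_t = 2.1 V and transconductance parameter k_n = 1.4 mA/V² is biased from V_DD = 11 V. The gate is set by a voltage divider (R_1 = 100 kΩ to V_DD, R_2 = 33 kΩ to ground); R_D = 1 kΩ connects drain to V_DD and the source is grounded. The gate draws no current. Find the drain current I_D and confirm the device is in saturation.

V_G = V_DD·R_2/(R_1+R_2) = 11×33/133 = 2.73 V. With the source grounded, V_GS = V_G = 2.73 V.
Assume saturation: I_D = (k_n/2)(V_GS − V_t)² = (1.4/2)×(2.73 − 2.1)² = 0.7×0.629² = 0.277 mA.
V_DS = V_DD − I_D·R_D = 11 − 0.277×1 = 10.7 V.
Saturation requires V_DS ≥ V_GS − V_t = 0.629 V; 10.7 ≥ 0.629 ✓.

I_D ≈ 0.28 mA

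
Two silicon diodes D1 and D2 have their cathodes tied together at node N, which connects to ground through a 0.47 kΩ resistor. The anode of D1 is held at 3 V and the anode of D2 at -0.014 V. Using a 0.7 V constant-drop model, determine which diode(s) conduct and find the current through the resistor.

Assume both conduct. Then node N would need to be at both 3−0.7 = 2.3 V and -0.014−0.7 = -0.714 V, which is impossible.
Assume only D1 conducts: V_N = 3 − 0.7 = 2.3 V, so I_R = 2.3/0.47 = 4.89 mA.
Check D2: its anode-to-cathode voltage is -0.014 − 2.3 = -2.31 V < 0.7 V, so it is off. The assumption is consistent.

Only D1 conducts; I_R ≈ 4.9 mA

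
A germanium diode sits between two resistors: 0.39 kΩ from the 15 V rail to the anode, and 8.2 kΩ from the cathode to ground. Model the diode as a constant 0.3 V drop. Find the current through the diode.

I ≈ 1.7 mA

The two resistors are in series with the diode, so KVL gives 15 = I·0.39 + 0.3 + I·8.2.
I = (15 − 0.3) / (0.39 + 8.2) kΩ = 14.7 / 8.59 = 1.71 mA.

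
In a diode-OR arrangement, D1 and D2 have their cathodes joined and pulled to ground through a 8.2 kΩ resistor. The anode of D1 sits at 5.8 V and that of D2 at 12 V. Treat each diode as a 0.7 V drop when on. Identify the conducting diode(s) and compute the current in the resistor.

Assume both conduct. Then node N would need to be at both 5.8−0.7 = 5.1 V and 12−0.7 = 11.3 V, which is impossible.
Assume only D2 conducts: V_N = 12 − 0.7 = 11.3 V, so I_R = 11.3/8.2 = 1.38 mA.
Check D1: its anode-to-cathode voltage is 5.8 − 11.3 = -5.5 V < 0.7 V, so it is off. The assumption is consistent.

Only D2 conducts; I_R ≈ 1.4 mA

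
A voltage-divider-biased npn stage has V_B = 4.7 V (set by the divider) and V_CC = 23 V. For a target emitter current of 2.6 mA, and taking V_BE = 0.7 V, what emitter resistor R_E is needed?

V_E = V_B − V_BE = 4.7 − 0.7 = 4 V.
R_E = V_E / I_E = 4 / 2.6 = 1.54 kΩ.

R_E ≈ 1.5 kΩ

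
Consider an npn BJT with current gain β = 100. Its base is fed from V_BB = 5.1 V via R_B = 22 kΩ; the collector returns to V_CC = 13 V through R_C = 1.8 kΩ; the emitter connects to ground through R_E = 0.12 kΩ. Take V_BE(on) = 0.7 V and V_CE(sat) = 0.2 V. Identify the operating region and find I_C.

Assume active: I_B = (5.1 − 0.7)/(22 + 101×0.12) = 0.129 mA, I_C = β·I_B = 12.9 mA.
Then V_CE = 13 − 12.9×1.8 − 13×0.12 = -11.8 V < 0.2 V — the active assumption fails.
Re-solve with V_CE = 0.2 V. KCL at the emitter: V_E/R_E = (V_BB−0.7−V_E)/R_B + (V_CC−0.2−V_E)/R_C, giving V_E = 0.818 V.
I_C = (V_CC − 0.2 − V_E)/R_C = (12.8 − 0.818)/1.8 = 6.66 mA.
Check: I_B = (4.4 − 0.818)/22 = 0.163 mA, and β·I_B = 16.3 mA > I_C, confirming saturation.

saturation; I_C ≈ 6.7 mA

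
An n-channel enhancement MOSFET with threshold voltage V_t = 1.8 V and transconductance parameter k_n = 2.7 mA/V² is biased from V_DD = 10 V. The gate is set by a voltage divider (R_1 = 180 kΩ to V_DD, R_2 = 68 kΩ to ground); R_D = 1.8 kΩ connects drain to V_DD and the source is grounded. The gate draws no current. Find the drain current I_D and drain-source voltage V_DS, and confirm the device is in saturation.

I_D ≈ 1.2 mA, V_DS ≈ 7.8 V

V_G = V_DD·R_2/(R_1+R_2) = 10×68/248 = 2.74 V. With the source grounded, V_GS = V_G = 2.74 V.
Assume saturation: I_D = (k_n/2)(V_GS − V_t)² = (2.7/2)×(2.74 − 1.8)² = 1.35×0.942² = 1.2 mA.
V_DS = V_DD − I_D·R_D = 10 − 1.2×1.8 = 7.84 V.
Saturation requires V_DS ≥ V_GS − V_t = 0.942 V; 7.84 ≥ 0.942 ✓.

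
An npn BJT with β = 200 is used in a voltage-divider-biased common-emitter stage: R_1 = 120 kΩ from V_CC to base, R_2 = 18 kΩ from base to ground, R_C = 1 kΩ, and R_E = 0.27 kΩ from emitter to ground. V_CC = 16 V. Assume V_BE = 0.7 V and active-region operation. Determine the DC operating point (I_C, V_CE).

I_C ≈ 4 mA, V_CE ≈ 11 V

Thevenize the base divider: V_Th = V_CC·R_2/(R_1+R_2) = 16×18/138 = 2.09 V, R_Th = R_1‖R_2 = 15.7 kΩ.
Base-emitter loop: V_Th = I_B·R_Th + V_BE + (β+1)I_B·R_E, so I_B = (2.09 − 0.7) / (15.7 + 201×0.27) = 0.0198 mA.
I_C = β·I_B = 200×0.0198 = 3.97 mA, and I_E = (β+1)I_B = 3.99 mA.
V_CE = V_CC − I_C·R_C − I_E·R_E = 16 − 3.97×1 − 3.99×0.27 = 11 V.
V_CE = 11 V > 0.2 V confirms active-region operation.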